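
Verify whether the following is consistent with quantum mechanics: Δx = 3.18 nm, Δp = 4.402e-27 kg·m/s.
No, it violates the uncertainty principle (impossible measurement).

Calculate the product ΔxΔp:
ΔxΔp = (3.180e-09 m) × (4.402e-27 kg·m/s)
ΔxΔp = 1.400e-35 J·s

Compare to the minimum allowed value ℏ/2:
ℏ/2 = 5.273e-35 J·s

Since ΔxΔp = 1.400e-35 J·s < 5.273e-35 J·s = ℏ/2,
the measurement violates the uncertainty principle.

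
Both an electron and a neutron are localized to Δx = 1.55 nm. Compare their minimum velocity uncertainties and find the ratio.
The electron has the larger minimum velocity uncertainty, by a ratio of 1838.7.

For both particles, Δp_min = ℏ/(2Δx) = 3.402e-26 kg·m/s (same for both).

The velocity uncertainty is Δv = Δp/m:
- electron: Δv = 3.402e-26 / 9.109e-31 = 3.734e+04 m/s = 37.344 km/s
- neutron: Δv = 3.402e-26 / 1.675e-27 = 2.031e+01 m/s = 20.310 m/s

Ratio: 3.734e+04 / 2.031e+01 = 1838.7

The lighter particle has larger velocity uncertainty because Δv ∝ 1/m.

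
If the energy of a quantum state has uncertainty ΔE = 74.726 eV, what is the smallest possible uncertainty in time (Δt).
4.404 as

Using the energy-time uncertainty principle:
ΔEΔt ≥ ℏ/2

The minimum uncertainty in time is:
Δt_min = ℏ/(2ΔE)
Δt_min = (1.055e-34 J·s) / (2 × 1.197e-17 J)
Δt_min = 4.404e-18 s = 4.404 as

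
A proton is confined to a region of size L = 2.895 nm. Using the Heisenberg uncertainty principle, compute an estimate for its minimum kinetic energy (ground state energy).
618.952 neV

Using the uncertainty principle to estimate ground state energy:

1. The position uncertainty is approximately the confinement size:
   Δx ≈ L = 2.895e-09 m

2. From ΔxΔp ≥ ℏ/2, the minimum momentum uncertainty is:
   Δp ≈ ℏ/(2L) = 1.821e-26 kg·m/s

3. The kinetic energy is approximately:
   KE ≈ (Δp)²/(2m) = (1.821e-26)²/(2 × 1.673e-27 kg)
   KE ≈ 9.917e-26 J = 618.952 neV

This is an order-of-magnitude estimate of the ground state energy.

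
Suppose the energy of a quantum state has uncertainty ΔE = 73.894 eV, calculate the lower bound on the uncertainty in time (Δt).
4.454 as

Using the energy-time uncertainty principle:
ΔEΔt ≥ ℏ/2

The minimum uncertainty in time is:
Δt_min = ℏ/(2ΔE)
Δt_min = (1.055e-34 J·s) / (2 × 1.184e-17 J)
Δt_min = 4.454e-18 s = 4.454 as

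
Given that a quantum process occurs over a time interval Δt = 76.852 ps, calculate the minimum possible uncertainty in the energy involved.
4.282 μeV

Using the energy-time uncertainty principle:
ΔEΔt ≥ ℏ/2

The minimum uncertainty in energy is:
ΔE_min = ℏ/(2Δt)
ΔE_min = (1.055e-34 J·s) / (2 × 7.685e-11 s)
ΔE_min = 6.861e-25 J = 4.282 μeV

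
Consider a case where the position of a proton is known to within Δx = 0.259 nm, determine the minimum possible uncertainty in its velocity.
121.716 m/s

Using the Heisenberg uncertainty principle and Δp = mΔv:
ΔxΔp ≥ ℏ/2
Δx(mΔv) ≥ ℏ/2

The minimum uncertainty in velocity is:
Δv_min = ℏ/(2mΔx)
Δv_min = (1.055e-34 J·s) / (2 × 1.673e-27 kg × 2.590e-10 m)
Δv_min = 1.217e+02 m/s = 121.716 m/s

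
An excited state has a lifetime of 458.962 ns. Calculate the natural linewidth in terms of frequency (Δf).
173.386 kHz

Using the energy-time uncertainty principle and E = hf:
ΔEΔt ≥ ℏ/2
hΔf·Δt ≥ ℏ/2

The minimum frequency uncertainty is:
Δf = ℏ/(2hτ) = 1/(4πτ)
Δf = 1/(4π × 4.590e-07 s)
Δf = 1.734e+05 Hz = 173.386 kHz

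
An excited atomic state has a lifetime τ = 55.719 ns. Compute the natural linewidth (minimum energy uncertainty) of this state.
5.907 neV

Using the energy-time uncertainty principle:
ΔEΔt ≥ ℏ/2

The lifetime τ represents the time uncertainty Δt.
The natural linewidth (minimum energy uncertainty) is:

ΔE = ℏ/(2τ)
ΔE = (1.055e-34 J·s) / (2 × 5.572e-08 s)
ΔE = 9.463e-28 J = 5.907 neV

This natural linewidth limits the precision of spectroscopic measurements.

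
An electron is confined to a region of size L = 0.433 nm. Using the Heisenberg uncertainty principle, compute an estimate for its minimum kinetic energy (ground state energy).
50.803 meV

Using the uncertainty principle to estimate ground state energy:

1. The position uncertainty is approximately the confinement size:
   Δx ≈ L = 4.330e-10 m

2. From ΔxΔp ≥ ℏ/2, the minimum momentum uncertainty is:
   Δp ≈ ℏ/(2L) = 1.218e-25 kg·m/s

3. The kinetic energy is approximately:
   KE ≈ (Δp)²/(2m) = (1.218e-25)²/(2 × 9.109e-31 kg)
   KE ≈ 8.139e-21 J = 50.803 meV

This is an order-of-magnitude estimate of the ground state energy.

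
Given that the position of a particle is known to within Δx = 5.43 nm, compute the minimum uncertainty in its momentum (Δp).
9.711 × 10^-27 kg·m/s

Using the Heisenberg uncertainty principle:
ΔxΔp ≥ ℏ/2

The minimum uncertainty in momentum is:
Δp_min = ℏ/(2Δx)
Δp_min = (1.055e-34 J·s) / (2 × 5.430e-09 m)
Δp_min = 9.711e-27 kg·m/s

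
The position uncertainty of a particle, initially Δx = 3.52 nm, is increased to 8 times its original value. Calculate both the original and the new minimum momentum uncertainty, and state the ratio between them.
Original Δp_min = 1.498 × 10^-26 kg·m/s; new Δp'_min = 1.872 × 10^-27 kg·m/s; ratio Δp'_min/Δp_min = 1/8.

From the uncertainty principle ΔxΔp ≥ ℏ/2, the minimum momentum uncertainty is Δp_min = ℏ/(2Δx).

Original (Δx = 3.52 nm = 3.520e-09 m):
Δp_min = (1.055e-34 J·s)/(2 × 3.520e-09 m) = 1.498e-26 kg·m/s

When Δx → 8Δx:
Δp'_min = ℏ/(2 × 8Δx) = (1/8) × ℏ/(2Δx) = (1/8) × Δp_min
Δp'_min = 1/8 × 1.498e-26 kg·m/s = 1.872e-27 kg·m/s

Since Δp_min ∝ 1/Δx, when Δx is increased to 8 times its original value, Δp_min decreases to 1/8 of its original value.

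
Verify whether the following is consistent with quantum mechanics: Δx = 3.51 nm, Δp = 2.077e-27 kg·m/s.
No, it violates the uncertainty principle (impossible measurement).

Calculate the product ΔxΔp:
ΔxΔp = (3.510e-09 m) × (2.077e-27 kg·m/s)
ΔxΔp = 7.290e-36 J·s

Compare to the minimum allowed value ℏ/2:
ℏ/2 = 5.273e-35 J·s

Since ΔxΔp = 7.290e-36 J·s < 5.273e-35 J·s = ℏ/2,
the measurement violates the uncertainty principle.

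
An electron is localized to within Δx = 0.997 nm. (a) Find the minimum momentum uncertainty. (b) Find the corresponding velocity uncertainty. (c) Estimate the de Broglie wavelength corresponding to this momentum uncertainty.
(a) Δp_min = 5.289 × 10^-26 kg·m/s
(b) Δv_min = 58.058 km/s
(c) λ_dB = 12.529 nm

Step-by-step:

(a) From the uncertainty principle:
Δp_min = ℏ/(2Δx) = (1.055e-34 J·s)/(2 × 9.970e-10 m) = 5.289e-26 kg·m/s

(b) The velocity uncertainty:
Δv = Δp/m = (5.289e-26 kg·m/s)/(9.109e-31 kg) = 5.806e+04 m/s = 58.058 km/s

(c) The de Broglie wavelength for this momentum:
λ = h/p = (6.626e-34 J·s)/(5.289e-26 kg·m/s) = 1.253e-08 m = 12.529 nm

Note: The de Broglie wavelength is comparable to the localization size, as expected from wave-particle duality.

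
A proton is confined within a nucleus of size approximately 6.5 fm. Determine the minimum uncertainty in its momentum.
8.112 × 10^-21 kg·m/s

Using the Heisenberg uncertainty principle:
ΔxΔp ≥ ℏ/2

With Δx ≈ L = 6.500e-15 m (the confinement size):
Δp_min = ℏ/(2Δx)
Δp_min = (1.055e-34 J·s) / (2 × 6.500e-15 m)
Δp_min = 8.112e-21 kg·m/s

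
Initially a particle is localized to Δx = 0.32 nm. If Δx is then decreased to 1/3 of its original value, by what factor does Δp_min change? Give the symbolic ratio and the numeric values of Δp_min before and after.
Original Δp_min = 1.648 × 10^-25 kg·m/s; new Δp'_min = 4.943 × 10^-25 kg·m/s; ratio Δp'_min/Δp_min = 3.

From the uncertainty principle ΔxΔp ≥ ℏ/2, the minimum momentum uncertainty is Δp_min = ℏ/(2Δx).

Original (Δx = 0.32 nm = 3.200e-10 m):
Δp_min = (1.055e-34 J·s)/(2 × 3.200e-10 m) = 1.648e-25 kg·m/s

When Δx → (1/3)Δx:
Δp'_min = ℏ/(2 × (1/3)Δx) = 3 × ℏ/(2Δx) = 3 × Δp_min
Δp'_min = 3 × 1.648e-25 kg·m/s = 4.943e-25 kg·m/s

Since Δp_min ∝ 1/Δx, when Δx is decreased to 1/3 of its original value, Δp_min increases to 3 times its original value.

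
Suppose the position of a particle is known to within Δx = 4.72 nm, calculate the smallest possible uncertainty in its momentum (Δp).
1.117 × 10^-26 kg·m/s

Using the Heisenberg uncertainty principle:
ΔxΔp ≥ ℏ/2

The minimum uncertainty in momentum is:
Δp_min = ℏ/(2Δx)
Δp_min = (1.055e-34 J·s) / (2 × 4.720e-09 m)
Δp_min = 1.117e-26 kg·m/s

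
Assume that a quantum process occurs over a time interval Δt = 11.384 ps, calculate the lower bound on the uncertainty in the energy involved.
28.910 μeV

Using the energy-time uncertainty principle:
ΔEΔt ≥ ℏ/2

The minimum uncertainty in energy is:
ΔE_min = ℏ/(2Δt)
ΔE_min = (1.055e-34 J·s) / (2 × 1.138e-11 s)
ΔE_min = 4.632e-24 J = 28.910 μeV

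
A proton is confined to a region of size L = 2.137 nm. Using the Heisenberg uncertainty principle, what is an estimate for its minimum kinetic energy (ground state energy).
1.136 μeV

Using the uncertainty principle to estimate ground state energy:

1. The position uncertainty is approximately the confinement size:
   Δx ≈ L = 2.137e-09 m

2. From ΔxΔp ≥ ℏ/2, the minimum momentum uncertainty is:
   Δp ≈ ℏ/(2L) = 2.467e-26 kg·m/s

3. The kinetic energy is approximately:
   KE ≈ (Δp)²/(2m) = (2.467e-26)²/(2 × 1.673e-27 kg)
   KE ≈ 1.820e-25 J = 1.136 μeV

This is an order-of-magnitude estimate of the ground state energy.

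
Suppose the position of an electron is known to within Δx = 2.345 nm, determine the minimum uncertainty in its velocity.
24.684 km/s

Using the Heisenberg uncertainty principle and Δp = mΔv:
ΔxΔp ≥ ℏ/2
Δx(mΔv) ≥ ℏ/2

The minimum uncertainty in velocity is:
Δv_min = ℏ/(2mΔx)
Δv_min = (1.055e-34 J·s) / (2 × 9.109e-31 kg × 2.345e-09 m)
Δv_min = 2.468e+04 m/s = 24.684 km/s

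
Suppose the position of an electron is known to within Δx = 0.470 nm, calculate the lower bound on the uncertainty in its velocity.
123.157 km/s

Using the Heisenberg uncertainty principle and Δp = mΔv:
ΔxΔp ≥ ℏ/2
Δx(mΔv) ≥ ℏ/2

The minimum uncertainty in velocity is:
Δv_min = ℏ/(2mΔx)
Δv_min = (1.055e-34 J·s) / (2 × 9.109e-31 kg × 4.700e-10 m)
Δv_min = 1.232e+05 m/s = 123.157 km/s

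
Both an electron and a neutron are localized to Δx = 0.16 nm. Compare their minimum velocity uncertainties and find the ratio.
The electron has the larger minimum velocity uncertainty, by a ratio of 1838.7.

For both particles, Δp_min = ℏ/(2Δx) = 3.296e-25 kg·m/s (same for both).

The velocity uncertainty is Δv = Δp/m:
- electron: Δv = 3.296e-25 / 9.109e-31 = 3.618e+05 m/s = 361.774 km/s
- neutron: Δv = 3.296e-25 / 1.675e-27 = 1.968e+02 m/s = 196.757 m/s

Ratio: 3.618e+05 / 1.968e+02 = 1838.7

The lighter particle has larger velocity uncertainty because Δv ∝ 1/m.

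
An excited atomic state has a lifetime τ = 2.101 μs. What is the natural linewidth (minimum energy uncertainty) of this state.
156.643 peV

Using the energy-time uncertainty principle:
ΔEΔt ≥ ℏ/2

The lifetime τ represents the time uncertainty Δt.
The natural linewidth (minimum energy uncertainty) is:

ΔE = ℏ/(2τ)
ΔE = (1.055e-34 J·s) / (2 × 2.101e-06 s)
ΔE = 2.510e-29 J = 156.643 peV

This natural linewidth limits the precision of spectroscopic measurements.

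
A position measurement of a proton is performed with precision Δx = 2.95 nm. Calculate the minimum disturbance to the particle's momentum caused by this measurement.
1.787 × 10^-26 kg·m/s

The uncertainty principle implies that measuring position disturbs momentum:
ΔxΔp ≥ ℏ/2

When we measure position with precision Δx, we necessarily introduce a momentum uncertainty:
Δp ≥ ℏ/(2Δx)
Δp_min = (1.055e-34 J·s) / (2 × 2.950e-09 m)
Δp_min = 1.787e-26 kg·m/s

The more precisely we measure position, the greater the momentum disturbance.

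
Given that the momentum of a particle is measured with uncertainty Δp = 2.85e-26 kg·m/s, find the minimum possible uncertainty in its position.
1.850 nm

Using the Heisenberg uncertainty principle:
ΔxΔp ≥ ℏ/2

The minimum uncertainty in position is:
Δx_min = ℏ/(2Δp)
Δx_min = (1.055e-34 J·s) / (2 × 2.850e-26 kg·m/s)
Δx_min = 1.850e-09 m = 1.850 nm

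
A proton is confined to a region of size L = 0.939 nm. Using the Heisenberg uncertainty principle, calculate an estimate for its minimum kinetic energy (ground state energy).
5.883 μeV

Using the uncertainty principle to estimate ground state energy:

1. The position uncertainty is approximately the confinement size:
   Δx ≈ L = 9.390e-10 m

2. From ΔxΔp ≥ ℏ/2, the minimum momentum uncertainty is:
   Δp ≈ ℏ/(2L) = 5.615e-26 kg·m/s

3. The kinetic energy is approximately:
   KE ≈ (Δp)²/(2m) = (5.615e-26)²/(2 × 1.673e-27 kg)
   KE ≈ 9.426e-25 J = 5.883 μeV

This is an order-of-magnitude estimate of the ground state energy.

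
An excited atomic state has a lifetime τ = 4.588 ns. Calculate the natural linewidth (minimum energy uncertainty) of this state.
71.732 neV

Using the energy-time uncertainty principle:
ΔEΔt ≥ ℏ/2

The lifetime τ represents the time uncertainty Δt.
The natural linewidth (minimum energy uncertainty) is:

ΔE = ℏ/(2τ)
ΔE = (1.055e-34 J·s) / (2 × 4.588e-09 s)
ΔE = 1.149e-26 J = 71.732 neV

This natural linewidth limits the precision of spectroscopic measurements.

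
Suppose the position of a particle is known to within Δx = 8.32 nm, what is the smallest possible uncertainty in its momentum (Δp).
6.338 × 10^-27 kg·m/s

Using the Heisenberg uncertainty principle:
ΔxΔp ≥ ℏ/2

The minimum uncertainty in momentum is:
Δp_min = ℏ/(2Δx)
Δp_min = (1.055e-34 J·s) / (2 × 8.320e-09 m)
Δp_min = 6.338e-27 kg·m/s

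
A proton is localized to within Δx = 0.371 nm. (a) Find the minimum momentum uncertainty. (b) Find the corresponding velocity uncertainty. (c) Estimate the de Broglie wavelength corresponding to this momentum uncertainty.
(a) Δp_min = 1.421 × 10^-25 kg·m/s
(b) Δv_min = 84.972 m/s
(c) λ_dB = 4.662 nm

Step-by-step:

(a) From the uncertainty principle:
Δp_min = ℏ/(2Δx) = (1.055e-34 J·s)/(2 × 3.710e-10 m) = 1.421e-25 kg·m/s

(b) The velocity uncertainty:
Δv = Δp/m = (1.421e-25 kg·m/s)/(1.673e-27 kg) = 8.497e+01 m/s = 84.972 m/s

(c) The de Broglie wavelength for this momentum:
λ = h/p = (6.626e-34 J·s)/(1.421e-25 kg·m/s) = 4.662e-09 m = 4.662 nm

Note: The de Broglie wavelength is comparable to the localization size, as expected from wave-particle duality.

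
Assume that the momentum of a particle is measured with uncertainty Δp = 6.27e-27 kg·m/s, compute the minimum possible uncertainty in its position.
8.410 nm

Using the Heisenberg uncertainty principle:
ΔxΔp ≥ ℏ/2

The minimum uncertainty in position is:
Δx_min = ℏ/(2Δp)
Δx_min = (1.055e-34 J·s) / (2 × 6.270e-27 kg·m/s)
Δx_min = 8.410e-09 m = 8.410 nm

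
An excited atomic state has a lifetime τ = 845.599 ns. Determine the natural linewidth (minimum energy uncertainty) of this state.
389.199 peV

Using the energy-time uncertainty principle:
ΔEΔt ≥ ℏ/2

The lifetime τ represents the time uncertainty Δt.
The natural linewidth (minimum energy uncertainty) is:

ΔE = ℏ/(2τ)
ΔE = (1.055e-34 J·s) / (2 × 8.456e-07 s)
ΔE = 6.236e-29 J = 389.199 peV

This natural linewidth limits the precision of spectroscopic measurements.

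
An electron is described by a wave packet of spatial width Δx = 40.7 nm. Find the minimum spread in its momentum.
1.296 × 10^-27 kg·m/s

For a wave packet, the spatial width Δx and momentum spread Δp are related by the uncertainty principle:
ΔxΔp ≥ ℏ/2

The minimum momentum spread is:
Δp_min = ℏ/(2Δx)
Δp_min = (1.055e-34 J·s) / (2 × 4.070e-08 m)
Δp_min = 1.296e-27 kg·m/s

A wave packet cannot have both a well-defined position and well-defined momentum.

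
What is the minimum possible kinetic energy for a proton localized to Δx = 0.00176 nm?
1.675 eV

Localizing a particle requires giving it sufficient momentum uncertainty:

1. From uncertainty principle: Δp ≥ ℏ/(2Δx)
   Δp_min = (1.055e-34 J·s) / (2 × 1.760e-12 m)
   Δp_min = 2.996e-23 kg·m/s

2. This momentum uncertainty corresponds to kinetic energy:
   KE ≈ (Δp)²/(2m) = (2.996e-23)²/(2 × 1.673e-27 kg)
   KE = 2.683e-19 J = 1.675 eV

Tighter localization requires more energy.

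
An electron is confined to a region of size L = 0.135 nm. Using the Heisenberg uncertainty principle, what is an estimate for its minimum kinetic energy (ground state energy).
522.631 meV

Using the uncertainty principle to estimate ground state energy:

1. The position uncertainty is approximately the confinement size:
   Δx ≈ L = 1.350e-10 m

2. From ΔxΔp ≥ ℏ/2, the minimum momentum uncertainty is:
   Δp ≈ ℏ/(2L) = 3.906e-25 kg·m/s

3. The kinetic energy is approximately:
   KE ≈ (Δp)²/(2m) = (3.906e-25)²/(2 × 9.109e-31 kg)
   KE ≈ 8.373e-20 J = 522.631 meV

This is an order-of-magnitude estimate of the ground state energy.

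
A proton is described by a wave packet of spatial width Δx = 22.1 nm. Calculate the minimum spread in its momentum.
2.386 × 10^-27 kg·m/s

For a wave packet, the spatial width Δx and momentum spread Δp are related by the uncertainty principle:
ΔxΔp ≥ ℏ/2

The minimum momentum spread is:
Δp_min = ℏ/(2Δx)
Δp_min = (1.055e-34 J·s) / (2 × 2.210e-08 m)
Δp_min = 2.386e-27 kg·m/s

A wave packet cannot have both a well-defined position and well-defined momentum.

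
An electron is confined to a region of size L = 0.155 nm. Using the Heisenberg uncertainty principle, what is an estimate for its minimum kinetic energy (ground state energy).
396.460 meV

Using the uncertainty principle to estimate ground state energy:

1. The position uncertainty is approximately the confinement size:
   Δx ≈ L = 1.550e-10 m

2. From ΔxΔp ≥ ℏ/2, the minimum momentum uncertainty is:
   Δp ≈ ℏ/(2L) = 3.402e-25 kg·m/s

3. The kinetic energy is approximately:
   KE ≈ (Δp)²/(2m) = (3.402e-25)²/(2 × 9.109e-31 kg)
   KE ≈ 6.352e-20 J = 396.460 meV

This is an order-of-magnitude estimate of the ground state energy.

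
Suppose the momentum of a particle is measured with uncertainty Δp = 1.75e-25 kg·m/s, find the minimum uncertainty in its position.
301.306 pm

Using the Heisenberg uncertainty principle:
ΔxΔp ≥ ℏ/2

The minimum uncertainty in position is:
Δx_min = ℏ/(2Δp)
Δx_min = (1.055e-34 J·s) / (2 × 1.750e-25 kg·m/s)
Δx_min = 3.013e-10 m = 301.306 pm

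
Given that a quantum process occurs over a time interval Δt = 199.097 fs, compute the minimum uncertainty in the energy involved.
1.653 meV

Using the energy-time uncertainty principle:
ΔEΔt ≥ ℏ/2

The minimum uncertainty in energy is:
ΔE_min = ℏ/(2Δt)
ΔE_min = (1.055e-34 J·s) / (2 × 1.991e-13 s)
ΔE_min = 2.648e-22 J = 1.653 meV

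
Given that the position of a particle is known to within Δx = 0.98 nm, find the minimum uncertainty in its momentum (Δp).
5.380 × 10^-26 kg·m/s

Using the Heisenberg uncertainty principle:
ΔxΔp ≥ ℏ/2

The minimum uncertainty in momentum is:
Δp_min = ℏ/(2Δx)
Δp_min = (1.055e-34 J·s) / (2 × 9.800e-10 m)
Δp_min = 5.380e-26 kg·m/s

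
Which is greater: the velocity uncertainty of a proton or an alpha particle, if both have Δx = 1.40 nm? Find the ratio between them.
The proton has the larger minimum velocity uncertainty, by a ratio of 4.0.

For both particles, Δp_min = ℏ/(2Δx) = 3.766e-26 kg·m/s (same for both).

The velocity uncertainty is Δv = Δp/m:
- proton: Δv = 3.766e-26 / 1.673e-27 = 2.252e+01 m/s = 22.518 m/s
- alpha particle: Δv = 3.766e-26 / 6.645e-27 = 5.668e+00 m/s = 5.668 m/s

Ratio: 2.252e+01 / 5.668e+00 = 4.0

The lighter particle has larger velocity uncertainty because Δv ∝ 1/m.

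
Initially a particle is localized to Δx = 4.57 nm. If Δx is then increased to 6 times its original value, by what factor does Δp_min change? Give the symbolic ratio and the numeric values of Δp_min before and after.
Original Δp_min = 1.154 × 10^-26 kg·m/s; new Δp'_min = 1.923 × 10^-27 kg·m/s; ratio Δp'_min/Δp_min = 1/6.

From the uncertainty principle ΔxΔp ≥ ℏ/2, the minimum momentum uncertainty is Δp_min = ℏ/(2Δx).

Original (Δx = 4.57 nm = 4.570e-09 m):
Δp_min = (1.055e-34 J·s)/(2 × 4.570e-09 m) = 1.154e-26 kg·m/s

When Δx → 6Δx:
Δp'_min = ℏ/(2 × 6Δx) = (1/6) × ℏ/(2Δx) = (1/6) × Δp_min
Δp'_min = 1/6 × 1.154e-26 kg·m/s = 1.923e-27 kg·m/s

Since Δp_min ∝ 1/Δx, when Δx is increased to 6 times its original value, Δp_min decreases to 1/6 of its original value.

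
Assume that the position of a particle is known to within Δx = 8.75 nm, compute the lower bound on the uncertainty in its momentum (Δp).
6.026 × 10^-27 kg·m/s

Using the Heisenberg uncertainty principle:
ΔxΔp ≥ ℏ/2

The minimum uncertainty in momentum is:
Δp_min = ℏ/(2Δx)
Δp_min = (1.055e-34 J·s) / (2 × 8.750e-09 m)
Δp_min = 6.026e-27 kg·m/s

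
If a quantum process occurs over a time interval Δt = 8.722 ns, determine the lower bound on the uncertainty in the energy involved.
37.733 neV

Using the energy-time uncertainty principle:
ΔEΔt ≥ ℏ/2

The minimum uncertainty in energy is:
ΔE_min = ℏ/(2Δt)
ΔE_min = (1.055e-34 J·s) / (2 × 8.722e-09 s)
ΔE_min = 6.045e-27 J = 37.733 neV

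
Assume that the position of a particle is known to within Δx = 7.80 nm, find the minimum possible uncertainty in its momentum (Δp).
6.760 × 10^-27 kg·m/s

Using the Heisenberg uncertainty principle:
ΔxΔp ≥ ℏ/2

The minimum uncertainty in momentum is:
Δp_min = ℏ/(2Δx)
Δp_min = (1.055e-34 J·s) / (2 × 7.800e-09 m)
Δp_min = 6.760e-27 kg·m/s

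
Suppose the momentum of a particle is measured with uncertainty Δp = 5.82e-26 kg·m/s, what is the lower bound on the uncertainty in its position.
905.990 pm

Using the Heisenberg uncertainty principle:
ΔxΔp ≥ ℏ/2

The minimum uncertainty in position is:
Δx_min = ℏ/(2Δp)
Δx_min = (1.055e-34 J·s) / (2 × 5.820e-26 kg·m/s)
Δx_min = 9.060e-10 m = 905.990 pm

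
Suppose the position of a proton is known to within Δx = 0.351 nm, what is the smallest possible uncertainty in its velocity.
89.813 m/s

Using the Heisenberg uncertainty principle and Δp = mΔv:
ΔxΔp ≥ ℏ/2
Δx(mΔv) ≥ ℏ/2

The minimum uncertainty in velocity is:
Δv_min = ℏ/(2mΔx)
Δv_min = (1.055e-34 J·s) / (2 × 1.673e-27 kg × 3.510e-10 m)
Δv_min = 8.981e+01 m/s = 89.813 m/s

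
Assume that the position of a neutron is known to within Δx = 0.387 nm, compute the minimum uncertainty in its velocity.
81.347 m/s

Using the Heisenberg uncertainty principle and Δp = mΔv:
ΔxΔp ≥ ℏ/2
Δx(mΔv) ≥ ℏ/2

The minimum uncertainty in velocity is:
Δv_min = ℏ/(2mΔx)
Δv_min = (1.055e-34 J·s) / (2 × 1.675e-27 kg × 3.870e-10 m)
Δv_min = 8.135e+01 m/s = 81.347 m/s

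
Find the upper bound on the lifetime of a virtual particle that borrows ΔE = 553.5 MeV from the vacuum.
5.946 × 10^-25 s

Using the energy-time uncertainty principle:
ΔEΔt ≥ ℏ/2

For a virtual particle borrowing energy ΔE, the maximum lifetime is:
Δt_max = ℏ/(2ΔE)

Converting energy:
ΔE = 553.5 MeV = 8.868e-11 J

Δt_max = (1.055e-34 J·s) / (2 × 8.868e-11 J)
Δt_max = 5.946e-25 s = 5.946 × 10^-25 s

Virtual particles with higher borrowed energy exist for shorter times.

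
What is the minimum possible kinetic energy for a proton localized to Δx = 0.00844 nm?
72.823 meV

Localizing a particle requires giving it sufficient momentum uncertainty:

1. From uncertainty principle: Δp ≥ ℏ/(2Δx)
   Δp_min = (1.055e-34 J·s) / (2 × 8.440e-12 m)
   Δp_min = 6.247e-24 kg·m/s

2. This momentum uncertainty corresponds to kinetic energy:
   KE ≈ (Δp)²/(2m) = (6.247e-24)²/(2 × 1.673e-27 kg)
   KE = 1.167e-20 J = 72.823 meV

Tighter localization requires more energy.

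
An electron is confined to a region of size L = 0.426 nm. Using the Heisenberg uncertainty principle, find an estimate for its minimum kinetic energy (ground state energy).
52.486 meV

Using the uncertainty principle to estimate ground state energy:

1. The position uncertainty is approximately the confinement size:
   Δx ≈ L = 4.260e-10 m

2. From ΔxΔp ≥ ℏ/2, the minimum momentum uncertainty is:
   Δp ≈ ℏ/(2L) = 1.238e-25 kg·m/s

3. The kinetic energy is approximately:
   KE ≈ (Δp)²/(2m) = (1.238e-25)²/(2 × 9.109e-31 kg)
   KE ≈ 8.409e-21 J = 52.486 meV

This is an order-of-magnitude estimate of the ground state energy.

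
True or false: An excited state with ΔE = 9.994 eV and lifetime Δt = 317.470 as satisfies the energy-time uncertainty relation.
Yes, it satisfies the uncertainty relation.

Calculate the product ΔEΔt:
ΔE = 9.994 eV = 1.601e-18 J
ΔEΔt = (1.601e-18 J) × (3.175e-16 s)
ΔEΔt = 5.083e-34 J·s

Compare to the minimum allowed value ℏ/2:
ℏ/2 = 5.273e-35 J·s

Since ΔEΔt = 5.083e-34 J·s ≥ 5.273e-35 J·s = ℏ/2,
this satisfies the uncertainty relation.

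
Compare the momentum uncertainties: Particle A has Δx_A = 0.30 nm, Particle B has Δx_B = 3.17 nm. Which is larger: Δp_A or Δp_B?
Particle A has the larger minimum momentum uncertainty, by a factor of 10.57.

For each particle, the minimum momentum uncertainty is Δp_min = ℏ/(2Δx):

Particle A: Δp_A = ℏ/(2×3.000e-10 m) = 1.758e-25 kg·m/s
Particle B: Δp_B = ℏ/(2×3.170e-09 m) = 1.663e-26 kg·m/s

Ratio: Δp_A/Δp_B = 10.57

Since Δp_min ∝ 1/Δx, the particle with smaller position uncertainty (A) has larger momentum uncertainty.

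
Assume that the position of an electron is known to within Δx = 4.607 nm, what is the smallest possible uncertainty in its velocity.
12.564 km/s

Using the Heisenberg uncertainty principle and Δp = mΔv:
ΔxΔp ≥ ℏ/2
Δx(mΔv) ≥ ℏ/2

The minimum uncertainty in velocity is:
Δv_min = ℏ/(2mΔx)
Δv_min = (1.055e-34 J·s) / (2 × 9.109e-31 kg × 4.607e-09 m)
Δv_min = 1.256e+04 m/s = 12.564 km/s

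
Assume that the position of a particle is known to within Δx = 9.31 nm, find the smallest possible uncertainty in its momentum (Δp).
5.664 × 10^-27 kg·m/s

Using the Heisenberg uncertainty principle:
ΔxΔp ≥ ℏ/2

The minimum uncertainty in momentum is:
Δp_min = ℏ/(2Δx)
Δp_min = (1.055e-34 J·s) / (2 × 9.310e-09 m)
Δp_min = 5.664e-27 kg·m/s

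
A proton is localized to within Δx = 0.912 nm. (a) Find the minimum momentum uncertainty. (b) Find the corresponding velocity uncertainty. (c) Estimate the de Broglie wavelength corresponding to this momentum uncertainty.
(a) Δp_min = 5.782 × 10^-26 kg·m/s
(b) Δv_min = 34.566 m/s
(c) λ_dB = 11.461 nm

Step-by-step:

(a) From the uncertainty principle:
Δp_min = ℏ/(2Δx) = (1.055e-34 J·s)/(2 × 9.120e-10 m) = 5.782e-26 kg·m/s

(b) The velocity uncertainty:
Δv = Δp/m = (5.782e-26 kg·m/s)/(1.673e-27 kg) = 3.457e+01 m/s = 34.566 m/s

(c) The de Broglie wavelength for this momentum:
λ = h/p = (6.626e-34 J·s)/(5.782e-26 kg·m/s) = 1.146e-08 m = 11.461 nm

Note: The de Broglie wavelength is comparable to the localization size, as expected from wave-particle duality.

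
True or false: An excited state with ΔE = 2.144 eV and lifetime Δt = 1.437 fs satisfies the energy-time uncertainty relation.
Yes, it satisfies the uncertainty relation.

Calculate the product ΔEΔt:
ΔE = 2.144 eV = 3.435e-19 J
ΔEΔt = (3.435e-19 J) × (1.437e-15 s)
ΔEΔt = 4.936e-34 J·s

Compare to the minimum allowed value ℏ/2:
ℏ/2 = 5.273e-35 J·s

Since ΔEΔt = 4.936e-34 J·s ≥ 5.273e-35 J·s = ℏ/2,
this satisfies the uncertainty relation.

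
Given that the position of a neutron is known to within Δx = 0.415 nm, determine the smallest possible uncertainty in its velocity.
75.858 m/s

Using the Heisenberg uncertainty principle and Δp = mΔv:
ΔxΔp ≥ ℏ/2
Δx(mΔv) ≥ ℏ/2

The minimum uncertainty in velocity is:
Δv_min = ℏ/(2mΔx)
Δv_min = (1.055e-34 J·s) / (2 × 1.675e-27 kg × 4.150e-10 m)
Δv_min = 7.586e+01 m/s = 75.858 m/s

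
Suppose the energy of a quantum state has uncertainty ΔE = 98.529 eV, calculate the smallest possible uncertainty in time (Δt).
3.340 as

Using the energy-time uncertainty principle:
ΔEΔt ≥ ℏ/2

The minimum uncertainty in time is:
Δt_min = ℏ/(2ΔE)
Δt_min = (1.055e-34 J·s) / (2 × 1.579e-17 J)
Δt_min = 3.340e-18 s = 3.340 as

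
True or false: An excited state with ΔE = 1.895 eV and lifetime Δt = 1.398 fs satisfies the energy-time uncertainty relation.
Yes, it satisfies the uncertainty relation.

Calculate the product ΔEΔt:
ΔE = 1.895 eV = 3.036e-19 J
ΔEΔt = (3.036e-19 J) × (1.398e-15 s)
ΔEΔt = 4.245e-34 J·s

Compare to the minimum allowed value ℏ/2:
ℏ/2 = 5.273e-35 J·s

Since ΔEΔt = 4.245e-34 J·s ≥ 5.273e-35 J·s = ℏ/2,
this satisfies the uncertainty relation.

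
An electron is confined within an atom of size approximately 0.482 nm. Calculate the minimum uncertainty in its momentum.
1.094 × 10^-25 kg·m/s

Using the Heisenberg uncertainty principle:
ΔxΔp ≥ ℏ/2

With Δx ≈ L = 4.820e-10 m (the confinement size):
Δp_min = ℏ/(2Δx)
Δp_min = (1.055e-34 J·s) / (2 × 4.820e-10 m)
Δp_min = 1.094e-25 kg·m/s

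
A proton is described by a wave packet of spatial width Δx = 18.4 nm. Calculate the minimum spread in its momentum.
2.866 × 10^-27 kg·m/s

For a wave packet, the spatial width Δx and momentum spread Δp are related by the uncertainty principle:
ΔxΔp ≥ ℏ/2

The minimum momentum spread is:
Δp_min = ℏ/(2Δx)
Δp_min = (1.055e-34 J·s) / (2 × 1.840e-08 m)
Δp_min = 2.866e-27 kg·m/s

A wave packet cannot have both a well-defined position and well-defined momentum.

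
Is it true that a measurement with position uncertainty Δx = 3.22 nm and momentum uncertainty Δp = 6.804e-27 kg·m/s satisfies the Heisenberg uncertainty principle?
No, it violates the uncertainty principle (impossible measurement).

Calculate the product ΔxΔp:
ΔxΔp = (3.220e-09 m) × (6.804e-27 kg·m/s)
ΔxΔp = 2.191e-35 J·s

Compare to the minimum allowed value ℏ/2:
ℏ/2 = 5.273e-35 J·s

Since ΔxΔp = 2.191e-35 J·s < 5.273e-35 J·s = ℏ/2,
the measurement violates the uncertainty principle.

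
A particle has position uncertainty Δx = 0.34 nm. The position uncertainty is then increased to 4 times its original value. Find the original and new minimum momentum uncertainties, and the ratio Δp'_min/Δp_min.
Original Δp_min = 1.551 × 10^-25 kg·m/s; new Δp'_min = 3.877 × 10^-26 kg·m/s; ratio Δp'_min/Δp_min = 1/4.

From the uncertainty principle ΔxΔp ≥ ℏ/2, the minimum momentum uncertainty is Δp_min = ℏ/(2Δx).

Original (Δx = 0.34 nm = 3.400e-10 m):
Δp_min = (1.055e-34 J·s)/(2 × 3.400e-10 m) = 1.551e-25 kg·m/s

When Δx → 4Δx:
Δp'_min = ℏ/(2 × 4Δx) = (1/4) × ℏ/(2Δx) = (1/4) × Δp_min
Δp'_min = 1/4 × 1.551e-25 kg·m/s = 3.877e-26 kg·m/s

Since Δp_min ∝ 1/Δx, when Δx is increased to 4 times its original value, Δp_min decreases to 1/4 of its original value.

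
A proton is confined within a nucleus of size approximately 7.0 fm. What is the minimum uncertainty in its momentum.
7.533 × 10^-21 kg·m/s

Using the Heisenberg uncertainty principle:
ΔxΔp ≥ ℏ/2

With Δx ≈ L = 7.000e-15 m (the confinement size):
Δp_min = ℏ/(2Δx)
Δp_min = (1.055e-34 J·s) / (2 × 7.000e-15 m)
Δp_min = 7.533e-21 kg·m/s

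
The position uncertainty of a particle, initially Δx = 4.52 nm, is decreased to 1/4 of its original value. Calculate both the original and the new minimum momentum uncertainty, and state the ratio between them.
Original Δp_min = 1.167 × 10^-26 kg·m/s; new Δp'_min = 4.666 × 10^-26 kg·m/s; ratio Δp'_min/Δp_min = 4.

From the uncertainty principle ΔxΔp ≥ ℏ/2, the minimum momentum uncertainty is Δp_min = ℏ/(2Δx).

Original (Δx = 4.52 nm = 4.520e-09 m):
Δp_min = (1.055e-34 J·s)/(2 × 4.520e-09 m) = 1.167e-26 kg·m/s

When Δx → (1/4)Δx:
Δp'_min = ℏ/(2 × (1/4)Δx) = 4 × ℏ/(2Δx) = 4 × Δp_min
Δp'_min = 4 × 1.167e-26 kg·m/s = 4.666e-26 kg·m/s

Since Δp_min ∝ 1/Δx, when Δx is decreased to 1/4 of its original value, Δp_min increases to 4 times its original value.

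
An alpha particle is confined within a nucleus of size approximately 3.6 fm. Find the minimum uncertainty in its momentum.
1.465 × 10^-20 kg·m/s

Using the Heisenberg uncertainty principle:
ΔxΔp ≥ ℏ/2

With Δx ≈ L = 3.600e-15 m (the confinement size):
Δp_min = ℏ/(2Δx)
Δp_min = (1.055e-34 J·s) / (2 × 3.600e-15 m)
Δp_min = 1.465e-20 kg·m/s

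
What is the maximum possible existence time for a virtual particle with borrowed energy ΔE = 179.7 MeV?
1.831 ys

Using the energy-time uncertainty principle:
ΔEΔt ≥ ℏ/2

For a virtual particle borrowing energy ΔE, the maximum lifetime is:
Δt_max = ℏ/(2ΔE)

Converting energy:
ΔE = 179.7 MeV = 2.879e-11 J

Δt_max = (1.055e-34 J·s) / (2 × 2.879e-11 J)
Δt_max = 1.831e-24 s = 1.831 ys

Virtual particles with higher borrowed energy exist for shorter times.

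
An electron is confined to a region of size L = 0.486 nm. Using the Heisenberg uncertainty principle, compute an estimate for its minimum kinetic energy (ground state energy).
40.326 meV

Using the uncertainty principle to estimate ground state energy:

1. The position uncertainty is approximately the confinement size:
   Δx ≈ L = 4.860e-10 m

2. From ΔxΔp ≥ ℏ/2, the minimum momentum uncertainty is:
   Δp ≈ ℏ/(2L) = 1.085e-25 kg·m/s

3. The kinetic energy is approximately:
   KE ≈ (Δp)²/(2m) = (1.085e-25)²/(2 × 9.109e-31 kg)
   KE ≈ 6.461e-21 J = 40.326 meV

This is an order-of-magnitude estimate of the ground state energy.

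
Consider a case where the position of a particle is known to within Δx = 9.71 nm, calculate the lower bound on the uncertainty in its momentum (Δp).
5.430 × 10^-27 kg·m/s

Using the Heisenberg uncertainty principle:
ΔxΔp ≥ ℏ/2

The minimum uncertainty in momentum is:
Δp_min = ℏ/(2Δx)
Δp_min = (1.055e-34 J·s) / (2 × 9.710e-09 m)
Δp_min = 5.430e-27 kg·m/s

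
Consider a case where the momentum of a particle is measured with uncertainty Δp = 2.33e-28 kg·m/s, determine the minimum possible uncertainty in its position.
226.303 nm

Using the Heisenberg uncertainty principle:
ΔxΔp ≥ ℏ/2

The minimum uncertainty in position is:
Δx_min = ℏ/(2Δp)
Δx_min = (1.055e-34 J·s) / (2 × 2.330e-28 kg·m/s)
Δx_min = 2.263e-07 m = 226.303 nm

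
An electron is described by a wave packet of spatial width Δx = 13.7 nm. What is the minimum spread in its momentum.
3.849 × 10^-27 kg·m/s

For a wave packet, the spatial width Δx and momentum spread Δp are related by the uncertainty principle:
ΔxΔp ≥ ℏ/2

The minimum momentum spread is:
Δp_min = ℏ/(2Δx)
Δp_min = (1.055e-34 J·s) / (2 × 1.370e-08 m)
Δp_min = 3.849e-27 kg·m/s

A wave packet cannot have both a well-defined position and well-defined momentum.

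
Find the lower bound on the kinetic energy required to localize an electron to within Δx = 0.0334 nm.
8.538 eV

Localizing a particle requires giving it sufficient momentum uncertainty:

1. From uncertainty principle: Δp ≥ ℏ/(2Δx)
   Δp_min = (1.055e-34 J·s) / (2 × 3.340e-11 m)
   Δp_min = 1.579e-24 kg·m/s

2. This momentum uncertainty corresponds to kinetic energy:
   KE ≈ (Δp)²/(2m) = (1.579e-24)²/(2 × 9.109e-31 kg)
   KE = 1.368e-18 J = 8.538 eV

Tighter localization requires more energy.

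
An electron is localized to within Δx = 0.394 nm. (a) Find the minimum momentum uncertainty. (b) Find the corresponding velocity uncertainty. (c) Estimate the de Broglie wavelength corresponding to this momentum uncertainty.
(a) Δp_min = 1.338 × 10^-25 kg·m/s
(b) Δv_min = 146.913 km/s
(c) λ_dB = 4.951 nm

Step-by-step:

(a) From the uncertainty principle:
Δp_min = ℏ/(2Δx) = (1.055e-34 J·s)/(2 × 3.940e-10 m) = 1.338e-25 kg·m/s

(b) The velocity uncertainty:
Δv = Δp/m = (1.338e-25 kg·m/s)/(9.109e-31 kg) = 1.469e+05 m/s = 146.913 km/s

(c) The de Broglie wavelength for this momentum:
λ = h/p = (6.626e-34 J·s)/(1.338e-25 kg·m/s) = 4.951e-09 m = 4.951 nm

Note: The de Broglie wavelength is comparable to the localization size, as expected from wave-particle duality.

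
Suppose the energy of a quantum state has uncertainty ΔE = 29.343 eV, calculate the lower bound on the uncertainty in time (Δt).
11.216 as

Using the energy-time uncertainty principle:
ΔEΔt ≥ ℏ/2

The minimum uncertainty in time is:
Δt_min = ℏ/(2ΔE)
Δt_min = (1.055e-34 J·s) / (2 × 4.701e-18 J)
Δt_min = 1.122e-17 s = 11.216 as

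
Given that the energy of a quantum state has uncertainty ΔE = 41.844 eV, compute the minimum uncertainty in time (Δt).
7.865 as

Using the energy-time uncertainty principle:
ΔEΔt ≥ ℏ/2

The minimum uncertainty in time is:
Δt_min = ℏ/(2ΔE)
Δt_min = (1.055e-34 J·s) / (2 × 6.704e-18 J)
Δt_min = 7.865e-18 s = 7.865 as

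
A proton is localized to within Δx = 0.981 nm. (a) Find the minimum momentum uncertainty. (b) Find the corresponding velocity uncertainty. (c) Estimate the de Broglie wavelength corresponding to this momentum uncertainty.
(a) Δp_min = 5.375 × 10^-26 kg·m/s
(b) Δv_min = 32.135 m/s
(c) λ_dB = 12.328 nm

Step-by-step:

(a) From the uncertainty principle:
Δp_min = ℏ/(2Δx) = (1.055e-34 J·s)/(2 × 9.810e-10 m) = 5.375e-26 kg·m/s

(b) The velocity uncertainty:
Δv = Δp/m = (5.375e-26 kg·m/s)/(1.673e-27 kg) = 3.214e+01 m/s = 32.135 m/s

(c) The de Broglie wavelength for this momentum:
λ = h/p = (6.626e-34 J·s)/(5.375e-26 kg·m/s) = 1.233e-08 m = 12.328 nm

Note: The de Broglie wavelength is comparable to the localization size, as expected from wave-particle duality.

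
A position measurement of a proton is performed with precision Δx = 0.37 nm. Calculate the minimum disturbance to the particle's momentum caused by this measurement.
1.425 × 10^-25 kg·m/s

The uncertainty principle implies that measuring position disturbs momentum:
ΔxΔp ≥ ℏ/2

When we measure position with precision Δx, we necessarily introduce a momentum uncertainty:
Δp ≥ ℏ/(2Δx)
Δp_min = (1.055e-34 J·s) / (2 × 3.700e-10 m)
Δp_min = 1.425e-25 kg·m/s

The more precisely we measure position, the greater the momentum disturbance.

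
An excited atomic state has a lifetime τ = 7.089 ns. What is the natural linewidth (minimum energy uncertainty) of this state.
46.425 neV

Using the energy-time uncertainty principle:
ΔEΔt ≥ ℏ/2

The lifetime τ represents the time uncertainty Δt.
The natural linewidth (minimum energy uncertainty) is:

ΔE = ℏ/(2τ)
ΔE = (1.055e-34 J·s) / (2 × 7.089e-09 s)
ΔE = 7.438e-27 J = 46.425 neV

This natural linewidth limits the precision of spectroscopic measurements.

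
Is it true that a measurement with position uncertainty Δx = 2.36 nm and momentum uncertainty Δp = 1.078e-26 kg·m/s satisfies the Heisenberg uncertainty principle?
No, it violates the uncertainty principle (impossible measurement).

Calculate the product ΔxΔp:
ΔxΔp = (2.360e-09 m) × (1.078e-26 kg·m/s)
ΔxΔp = 2.544e-35 J·s

Compare to the minimum allowed value ℏ/2:
ℏ/2 = 5.273e-35 J·s

Since ΔxΔp = 2.544e-35 J·s < 5.273e-35 J·s = ℏ/2,
the measurement violates the uncertainty principle.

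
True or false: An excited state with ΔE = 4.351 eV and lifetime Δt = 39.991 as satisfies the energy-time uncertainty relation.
No, it violates the uncertainty relation.

Calculate the product ΔEΔt:
ΔE = 4.351 eV = 6.971e-19 J
ΔEΔt = (6.971e-19 J) × (3.999e-17 s)
ΔEΔt = 2.788e-35 J·s

Compare to the minimum allowed value ℏ/2:
ℏ/2 = 5.273e-35 J·s

Since ΔEΔt = 2.788e-35 J·s < 5.273e-35 J·s = ℏ/2,
this violates the uncertainty relation.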